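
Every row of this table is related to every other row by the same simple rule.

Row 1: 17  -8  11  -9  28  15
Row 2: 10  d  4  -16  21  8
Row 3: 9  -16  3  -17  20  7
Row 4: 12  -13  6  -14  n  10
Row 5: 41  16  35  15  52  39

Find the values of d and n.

The difference between any two rows is the same in every column — this is an addition table with the headers hidden.
Row 2 minus row 1 is -16 − (-9) = -7, so its entry in column 2 is -8 + (-7) = -15.
Row 4 minus row 1 is -14 − (-9) = -5, so its entry in column 5 is 28 + (-5) = 23.

d = -15, n = 23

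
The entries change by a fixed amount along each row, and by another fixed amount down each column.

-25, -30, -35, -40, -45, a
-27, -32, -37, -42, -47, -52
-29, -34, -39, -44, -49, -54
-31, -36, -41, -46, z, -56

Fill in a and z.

Along each row the entries change by -5 per step; down each column they change by -2.
Row 1: from -25 at column 1, stepping by -5 to column 6 gives -50.
Row 4: from -31 at column 1, stepping by -5 to column 5 gives -51.

a = -50, z = -51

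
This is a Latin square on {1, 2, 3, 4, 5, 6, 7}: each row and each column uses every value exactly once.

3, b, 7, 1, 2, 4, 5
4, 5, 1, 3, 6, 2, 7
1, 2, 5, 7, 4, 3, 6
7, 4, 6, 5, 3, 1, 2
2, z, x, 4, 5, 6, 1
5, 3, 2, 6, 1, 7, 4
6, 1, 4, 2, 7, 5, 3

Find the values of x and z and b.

x = 3, z = 7, b = 6

For row 1, column 2: row 1 already has {1, 2, 3, 4, 5, 7}; that leaves 6.
Cell (5,2): column 2 already has {1, 2, 3, 4, 5, 6} → 7.
For row 5, column 3: row 5 already has {1, 2, 4, 5, 6, 7}; that leaves 3.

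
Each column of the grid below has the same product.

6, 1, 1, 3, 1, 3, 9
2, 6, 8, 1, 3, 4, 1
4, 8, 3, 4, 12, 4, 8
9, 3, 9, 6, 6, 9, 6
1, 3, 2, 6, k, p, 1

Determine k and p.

Columns 1 and 4 each multiply to 432, so every column has product 432.
Column 5: 1×3×12×6 = 216, so the missing entry is 432 ÷ 216 = 2.
Column 6: 3×4×4×9 = 432, so the missing entry is 432 ÷ 432 = 1.

k = 2, p = 1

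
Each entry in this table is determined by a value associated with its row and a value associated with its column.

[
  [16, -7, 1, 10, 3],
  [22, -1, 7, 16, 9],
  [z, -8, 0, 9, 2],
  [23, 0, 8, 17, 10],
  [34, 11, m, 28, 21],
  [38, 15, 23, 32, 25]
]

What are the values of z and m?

The difference between any two rows is the same in every column — this is an addition table with the headers hidden.
Row 3 minus row 1 is 2 − 3 = -1, so its entry in column 1 is 16 + (-1) = 15.
Row 5 minus row 1 is 21 − 3 = 18, so its entry in column 3 is 1 + 18 = 19.

z = 15, m = 19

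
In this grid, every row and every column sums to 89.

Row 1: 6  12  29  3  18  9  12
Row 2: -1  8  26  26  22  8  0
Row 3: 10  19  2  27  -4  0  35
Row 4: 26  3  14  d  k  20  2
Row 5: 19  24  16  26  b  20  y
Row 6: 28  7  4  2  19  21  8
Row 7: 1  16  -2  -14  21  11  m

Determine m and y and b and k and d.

The known cells in column 4 total 70, leaving 89 − 70 = 19 for the blank.
The known cells in row 4 total 84, leaving 89 − 84 = 5 for the blank.
The known cells in column 5 total 81, leaving 89 − 81 = 8 for the blank.
The known cells in row 5 total 113, leaving 89 − 113 = -24 for the blank.
The known cells in row 7 total 33, leaving 89 − 33 = 56 for the blank.

m = 56, y = -24, b = 8, k = 5, d = 19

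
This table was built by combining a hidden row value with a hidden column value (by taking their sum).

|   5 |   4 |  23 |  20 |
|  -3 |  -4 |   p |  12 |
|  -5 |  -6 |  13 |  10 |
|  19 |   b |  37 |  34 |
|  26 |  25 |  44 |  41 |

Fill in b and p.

The difference between any two rows is the same in every column — this is an addition table with the headers hidden.
Row 4 minus row 1 is 19 − 5 = 14, so its entry in column 2 is 4 + 14 = 18.
Row 2 minus row 1 is -3 − 5 = -8, so its entry in column 3 is 23 + (-8) = 15.

b = 18, p = 15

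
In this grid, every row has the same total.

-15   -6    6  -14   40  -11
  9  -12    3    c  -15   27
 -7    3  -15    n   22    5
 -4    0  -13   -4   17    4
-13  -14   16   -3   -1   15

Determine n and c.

Rows 4 and 5 both add up to 0, so every row sums to 0.
Row 3: -7 + 3 − 15 + 22 + 5 = 8, so the missing entry is 0 − 8 = -8.
Row 2: 9 − 12 + 3 − 15 + 27 = 12, so the missing entry is 0 − 12 = -12.

n = -8, c = -12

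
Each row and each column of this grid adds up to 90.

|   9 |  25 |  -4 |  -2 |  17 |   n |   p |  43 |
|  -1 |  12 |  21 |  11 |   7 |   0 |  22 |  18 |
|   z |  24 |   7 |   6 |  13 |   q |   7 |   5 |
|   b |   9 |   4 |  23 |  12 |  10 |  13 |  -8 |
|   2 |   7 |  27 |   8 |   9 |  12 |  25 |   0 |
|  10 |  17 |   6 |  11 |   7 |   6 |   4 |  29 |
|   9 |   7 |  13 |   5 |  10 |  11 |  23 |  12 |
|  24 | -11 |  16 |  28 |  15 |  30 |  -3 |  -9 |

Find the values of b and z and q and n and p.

b = 27, z = 10, q = 18, n = 3, p = -1

Column 7: 22 + 7 + 13 + 25 + 4 + 23 − 3 = 91, so its missing entry is 90 − 91 = -1.
Row 4: 9 + 4 + 23 + 12 + 10 + 13 − 8 = 63, so its missing entry is 90 − 63 = 27.
Column 1: 9 − 1 + 27 + 2 + 10 + 9 + 24 = 80, so its missing entry is 90 − 80 = 10.
Row 1: 9 + 25 − 4 − 2 + 17 − 1 + 43 = 87, so its missing entry is 90 − 87 = 3.
Row 3: 10 + 24 + 7 + 6 + 13 + 7 + 5 = 72, so its missing entry is 90 − 72 = 18.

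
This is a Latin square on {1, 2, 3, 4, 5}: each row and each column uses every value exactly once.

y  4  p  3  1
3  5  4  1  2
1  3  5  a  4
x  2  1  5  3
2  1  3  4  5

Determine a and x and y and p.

At (row 3, col 4): row 3 already has {1, 3, 4, 5}, so the value is 2.
Cell (1,3): column 3 already has {1, 3, 4, 5} → 2.
Cell (4,1): row 4 already has {1, 2, 3, 5} → 4.
Cell (1,1): row 1 already has {1, 2, 3, 4} → 5.

a = 2, x = 4, y = 5, p = 2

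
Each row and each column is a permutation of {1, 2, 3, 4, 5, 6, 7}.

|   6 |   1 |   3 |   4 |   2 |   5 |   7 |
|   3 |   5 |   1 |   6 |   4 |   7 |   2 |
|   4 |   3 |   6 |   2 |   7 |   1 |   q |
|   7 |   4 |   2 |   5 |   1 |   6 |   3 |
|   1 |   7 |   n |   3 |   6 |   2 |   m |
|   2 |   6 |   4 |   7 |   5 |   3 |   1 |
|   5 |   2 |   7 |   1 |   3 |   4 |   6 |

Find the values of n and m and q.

For row 3, column 7: row 3 already has {1, 2, 3, 4, 6, 7}; that leaves 5.
Cell (5,7): column 7 already has {1, 2, 3, 5, 6, 7} → 4.
For row 5, column 3: row 5 already has {1, 2, 3, 4, 6, 7}; that leaves 5.

n = 5, m = 4, q = 5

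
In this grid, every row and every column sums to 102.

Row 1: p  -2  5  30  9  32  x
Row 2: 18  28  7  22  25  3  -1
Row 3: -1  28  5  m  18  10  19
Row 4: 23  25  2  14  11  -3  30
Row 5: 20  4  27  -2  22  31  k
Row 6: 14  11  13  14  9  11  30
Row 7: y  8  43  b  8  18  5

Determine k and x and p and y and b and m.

Row 5 has 20 + 4 + 27 − 2 + 22 + 31 = 102; the blank must be 102 − 102 = 0.
Column 7 has -1 + 19 + 30 + 0 + 30 + 5 = 83; the blank must be 102 − 83 = 19.
Row 1 has -2 + 5 + 30 + 9 + 32 + 19 = 93; the blank must be 102 − 93 = 9.
Row 3 has -1 + 28 + 5 + 18 + 10 + 19 = 79; the blank must be 102 − 79 = 23.
Column 1 has 9 + 18 − 1 + 23 + 20 + 14 = 83; the blank must be 102 − 83 = 19.
Row 7 has 19 + 8 + 43 + 8 + 18 + 5 = 101; the blank must be 102 − 101 = 1.

k = 0, x = 19, p = 9, y = 19, b = 1, m = 23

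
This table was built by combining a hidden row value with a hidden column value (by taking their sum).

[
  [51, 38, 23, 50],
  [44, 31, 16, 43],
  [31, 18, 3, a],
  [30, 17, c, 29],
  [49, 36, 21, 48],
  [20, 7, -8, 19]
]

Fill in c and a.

The difference between any two rows is the same in every column — this is an addition table with the headers hidden.
Row 4 minus row 1 is 17 − 38 = -21, so its entry in column 3 is 23 + (-21) = 2.
Row 3 minus row 1 is 18 − 38 = -20, so its entry in column 4 is 50 + (-20) = 30.

c = 2, a = 30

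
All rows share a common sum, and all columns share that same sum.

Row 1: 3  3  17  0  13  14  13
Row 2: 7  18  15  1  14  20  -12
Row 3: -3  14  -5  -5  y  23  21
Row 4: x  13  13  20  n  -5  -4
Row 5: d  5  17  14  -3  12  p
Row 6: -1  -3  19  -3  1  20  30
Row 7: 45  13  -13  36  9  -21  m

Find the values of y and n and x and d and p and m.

Rows 1 and 2 both sum to 63, so that's the common total.
Row 3: -3 + 14 − 5 − 5 + 23 + 21 = 45, so its missing entry is 63 − 45 = 18.
Column 5: 13 + 14 + 18 − 3 + 1 + 9 = 52, so its missing entry is 63 − 52 = 11.
Row 4: 13 + 13 + 20 + 11 − 5 − 4 = 48, so its missing entry is 63 − 48 = 15.
Column 1: 3 + 7 − 3 + 15 − 1 + 45 = 66, so its missing entry is 63 − 66 = -3.
Row 5: -3 + 5 + 17 + 14 − 3 + 12 = 42, so its missing entry is 63 − 42 = 21.
Row 7: 45 + 13 − 13 + 36 + 9 − 21 = 69, so its missing entry is 63 − 69 = -6.

y = 18, n = 11, x = 15, d = -3, p = 21, m = -6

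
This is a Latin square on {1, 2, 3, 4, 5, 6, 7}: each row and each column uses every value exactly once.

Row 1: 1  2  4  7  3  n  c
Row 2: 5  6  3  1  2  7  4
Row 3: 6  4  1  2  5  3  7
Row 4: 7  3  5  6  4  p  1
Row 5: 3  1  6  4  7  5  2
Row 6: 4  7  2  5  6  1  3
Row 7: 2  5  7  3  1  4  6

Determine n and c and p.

n = 6, c = 5, p = 2

For row 4, column 6: row 4 already has {1, 3, 4, 5, 6, 7}; that leaves 2.
For row 1, column 6: column 6 already has {1, 2, 3, 4, 5, 7}; that leaves 6.
For row 1, column 7: row 1 already has {1, 2, 3, 4, 6, 7}; that leaves 5.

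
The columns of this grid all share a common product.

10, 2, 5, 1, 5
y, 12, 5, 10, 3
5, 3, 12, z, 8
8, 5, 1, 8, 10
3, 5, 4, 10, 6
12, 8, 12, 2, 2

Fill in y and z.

Columns 3 and 5 each multiply to 14400, so every column has product 14400.
Column 1: 10×5×8×3×12 = 14400, so the missing entry is 14400 ÷ 14400 = 1.
Column 4: 1×10×8×10×2 = 1600, so the missing entry is 14400 ÷ 1600 = 9.

y = 1, z = 9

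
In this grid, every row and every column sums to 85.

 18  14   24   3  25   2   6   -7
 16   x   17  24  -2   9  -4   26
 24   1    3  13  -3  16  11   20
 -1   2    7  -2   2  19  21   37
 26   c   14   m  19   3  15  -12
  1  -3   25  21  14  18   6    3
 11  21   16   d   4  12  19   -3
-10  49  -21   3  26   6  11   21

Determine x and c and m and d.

Row 2: 16 + 17 + 24 − 2 + 9 − 4 + 26 = 86, so its missing entry is 85 − 86 = -1.
Row 7: 11 + 21 + 16 + 4 + 12 + 19 − 3 = 80, so its missing entry is 85 − 80 = 5.
Column 2: 14 − 1 + 1 + 2 − 3 + 21 + 49 = 83, so its missing entry is 85 − 83 = 2.
Row 5: 26 + 2 + 14 + 19 + 3 + 15 − 12 = 67, so its missing entry is 85 − 67 = 18.

x = -1, c = 2, m = 18, d = 5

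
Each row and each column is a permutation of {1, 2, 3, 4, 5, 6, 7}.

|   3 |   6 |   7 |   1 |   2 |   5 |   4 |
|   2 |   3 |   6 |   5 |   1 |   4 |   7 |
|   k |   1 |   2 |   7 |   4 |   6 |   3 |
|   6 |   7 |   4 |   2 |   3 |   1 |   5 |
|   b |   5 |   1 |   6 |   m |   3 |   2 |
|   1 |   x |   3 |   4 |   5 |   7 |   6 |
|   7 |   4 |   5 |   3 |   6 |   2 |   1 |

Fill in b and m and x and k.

b = 4, m = 7, x = 2, k = 5

Cell (5,5): column 5 already has {1, 2, 3, 4, 5, 6} → 7.
For row 5, column 1: row 5 already has {1, 2, 3, 5, 6, 7}; that leaves 4.
Cell (3,1): row 3 already has {1, 2, 3, 4, 6, 7} → 5.
At (row 6, col 2): row 6 already has {1, 3, 4, 5, 6, 7}, so the value is 2.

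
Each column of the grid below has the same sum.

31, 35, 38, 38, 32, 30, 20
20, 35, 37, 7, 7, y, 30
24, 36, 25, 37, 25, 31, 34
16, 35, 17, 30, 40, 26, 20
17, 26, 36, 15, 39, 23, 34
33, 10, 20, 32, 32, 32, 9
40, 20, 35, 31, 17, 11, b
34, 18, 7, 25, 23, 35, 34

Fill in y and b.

Column 3 sums to 215 and so does column 4; that's the common total.
In column 6 the known cells total 188, leaving 215 − 188 = 27.
In column 7 the known cells total 181, leaving 215 − 181 = 34.

y = 27, b = 34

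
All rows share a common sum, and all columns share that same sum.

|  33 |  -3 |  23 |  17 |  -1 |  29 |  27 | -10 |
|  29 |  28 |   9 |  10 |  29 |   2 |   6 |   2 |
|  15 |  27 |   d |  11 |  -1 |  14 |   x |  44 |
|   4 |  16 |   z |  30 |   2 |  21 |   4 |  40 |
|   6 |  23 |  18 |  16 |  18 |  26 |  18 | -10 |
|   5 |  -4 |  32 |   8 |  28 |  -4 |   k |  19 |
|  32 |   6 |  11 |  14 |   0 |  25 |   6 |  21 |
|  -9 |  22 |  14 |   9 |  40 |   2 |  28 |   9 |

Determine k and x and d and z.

Rows 1 and 2 both sum to 115, so that's the common total.
Row 4 has 4 + 16 + 30 + 2 + 21 + 4 + 40 = 117; the blank must be 115 − 117 = -2.
Row 6 has 5 − 4 + 32 + 8 + 28 − 4 + 19 = 84; the blank must be 115 − 84 = 31.
Column 7 has 27 + 6 + 4 + 18 + 31 + 6 + 28 = 120; the blank must be 115 − 120 = -5.
Row 3 has 15 + 27 + 11 − 1 + 14 − 5 + 44 = 105; the blank must be 115 − 105 = 10.

k = 31, x = -5, d = 10, z = -2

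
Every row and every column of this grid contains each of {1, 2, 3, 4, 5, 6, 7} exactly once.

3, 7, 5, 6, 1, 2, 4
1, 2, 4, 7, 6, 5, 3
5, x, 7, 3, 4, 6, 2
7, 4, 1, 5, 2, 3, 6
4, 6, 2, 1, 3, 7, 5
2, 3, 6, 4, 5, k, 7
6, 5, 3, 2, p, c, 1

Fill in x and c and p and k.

At (row 6, col 6): row 6 already has {2, 3, 4, 5, 6, 7}, so the value is 1.
For row 3, column 2: row 3 already has {2, 3, 4, 5, 6, 7}; that leaves 1.
For row 7, column 5: column 5 already has {1, 2, 3, 4, 5, 6}; that leaves 7.
For row 7, column 6: row 7 already has {1, 2, 3, 5, 6, 7}; that leaves 4.

x = 1, c = 4, p = 7, k = 1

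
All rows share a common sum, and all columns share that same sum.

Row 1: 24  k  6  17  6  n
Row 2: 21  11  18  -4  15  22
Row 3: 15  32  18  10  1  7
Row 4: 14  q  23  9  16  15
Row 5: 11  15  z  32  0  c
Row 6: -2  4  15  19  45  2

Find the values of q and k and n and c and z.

q = 6, k = 15, n = 15, c = 22, z = 3

Rows 2 and 3 both sum to 83, so that's the common total.
Row 4: 14 + 23 + 9 + 16 + 15 = 77, so its missing entry is 83 − 77 = 6.
Column 2: 11 + 32 + 6 + 15 + 4 = 68, so its missing entry is 83 − 68 = 15.
Column 3: 6 + 18 + 18 + 23 + 15 = 80, so its missing entry is 83 − 80 = 3.
Row 5: 11 + 15 + 3 + 32 + 0 = 61, so its missing entry is 83 − 61 = 22.
Row 1: 24 + 15 + 6 + 17 + 6 = 68, so its missing entry is 83 − 68 = 15.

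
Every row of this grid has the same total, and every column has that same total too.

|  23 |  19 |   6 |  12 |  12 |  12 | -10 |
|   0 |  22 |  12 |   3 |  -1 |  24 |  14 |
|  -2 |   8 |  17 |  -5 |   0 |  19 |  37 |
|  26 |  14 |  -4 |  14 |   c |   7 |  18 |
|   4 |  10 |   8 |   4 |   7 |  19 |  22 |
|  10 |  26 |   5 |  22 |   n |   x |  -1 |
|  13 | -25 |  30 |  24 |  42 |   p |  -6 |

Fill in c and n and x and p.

c = -1, n = 15, x = -3, p = -4

Rows 1 and 2 both sum to 74, so that's the common total.
Row 4 has 26 + 14 − 4 + 14 + 7 + 18 = 75; the blank must be 74 − 75 = -1.
Column 5 has 12 − 1 + 0 − 1 + 7 + 42 = 59; the blank must be 74 − 59 = 15.
Row 6 has 10 + 26 + 5 + 22 + 15 − 1 = 77; the blank must be 74 − 77 = -3.
Row 7 has 13 − 25 + 30 + 24 + 42 − 6 = 78; the blank must be 74 − 78 = -4.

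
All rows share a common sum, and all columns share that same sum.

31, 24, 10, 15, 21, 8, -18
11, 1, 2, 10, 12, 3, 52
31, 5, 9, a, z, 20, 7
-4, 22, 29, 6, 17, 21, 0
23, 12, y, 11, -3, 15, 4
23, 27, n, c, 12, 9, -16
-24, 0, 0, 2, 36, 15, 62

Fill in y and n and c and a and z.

Rows 1 and 2 both sum to 91, so that's the common total.
The known cells in column 5 total 95, leaving 91 − 95 = -4 for the blank.
The known cells in row 5 total 62, leaving 91 − 62 = 29 for the blank.
The known cells in row 3 total 68, leaving 91 − 68 = 23 for the blank.
The known cells in column 4 total 67, leaving 91 − 67 = 24 for the blank.
The known cells in row 6 total 79, leaving 91 − 79 = 12 for the blank.

y = 29, n = 12, c = 24, a = 23, z = -4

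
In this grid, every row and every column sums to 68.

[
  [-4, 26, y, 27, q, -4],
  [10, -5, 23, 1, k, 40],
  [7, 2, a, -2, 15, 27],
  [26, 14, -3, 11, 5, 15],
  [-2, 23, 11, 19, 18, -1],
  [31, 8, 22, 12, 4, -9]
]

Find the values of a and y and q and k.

a = 19, y = -4, q = 27, k = -1

Row 2 has 10 − 5 + 23 + 1 + 40 = 69; the blank must be 68 − 69 = -1.
Column 5 has -1 + 15 + 5 + 18 + 4 = 41; the blank must be 68 − 41 = 27.
Row 1 has -4 + 26 + 27 + 27 − 4 = 72; the blank must be 68 − 72 = -4.
Row 3 has 7 + 2 − 2 + 15 + 27 = 49; the blank must be 68 − 49 = 19.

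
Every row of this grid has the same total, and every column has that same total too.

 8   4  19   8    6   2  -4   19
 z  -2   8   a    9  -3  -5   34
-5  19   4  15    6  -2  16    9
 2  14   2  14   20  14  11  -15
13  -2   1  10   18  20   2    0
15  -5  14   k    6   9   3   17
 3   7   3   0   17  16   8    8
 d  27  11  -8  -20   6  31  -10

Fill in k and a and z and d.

k = 3, a = 20, z = 1, d = 25

Rows 1 and 3 both sum to 62, so that's the common total.
Row 6 has 15 − 5 + 14 + 6 + 9 + 3 + 17 = 59; the blank must be 62 − 59 = 3.
Row 8 has 27 + 11 − 8 − 20 + 6 + 31 − 10 = 37; the blank must be 62 − 37 = 25.
Column 1 has 8 − 5 + 2 + 13 + 15 + 3 + 25 = 61; the blank must be 62 − 61 = 1.
Row 2 has 1 − 2 + 8 + 9 − 3 − 5 + 34 = 42; the blank must be 62 − 42 = 20.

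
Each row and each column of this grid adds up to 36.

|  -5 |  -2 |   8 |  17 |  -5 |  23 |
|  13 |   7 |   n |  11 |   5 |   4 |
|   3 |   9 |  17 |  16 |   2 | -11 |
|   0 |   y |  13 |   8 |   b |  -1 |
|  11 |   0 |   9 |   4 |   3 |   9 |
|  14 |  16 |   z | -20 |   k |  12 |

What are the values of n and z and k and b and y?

The known cells in row 2 total 40, leaving 36 − 40 = -4 for the blank.
The known cells in column 2 total 30, leaving 36 − 30 = 6 for the blank.
The known cells in row 4 total 26, leaving 36 − 26 = 10 for the blank.
The known cells in column 5 total 15, leaving 36 − 15 = 21 for the blank.
The known cells in row 6 total 43, leaving 36 − 43 = -7 for the blank.

n = -4, z = -7, k = 21, b = 10, y = 6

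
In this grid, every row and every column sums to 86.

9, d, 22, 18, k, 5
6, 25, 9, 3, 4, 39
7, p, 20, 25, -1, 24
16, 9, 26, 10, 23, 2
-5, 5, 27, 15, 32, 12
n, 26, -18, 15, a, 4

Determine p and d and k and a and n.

Row 3: 7 + 20 + 25 − 1 + 24 = 75, so its missing entry is 86 − 75 = 11.
Column 2: 25 + 11 + 9 + 5 + 26 = 76, so its missing entry is 86 − 76 = 10.
Row 1: 9 + 10 + 22 + 18 + 5 = 64, so its missing entry is 86 − 64 = 22.
Column 5: 22 + 4 − 1 + 23 + 32 = 80, so its missing entry is 86 − 80 = 6.
Row 6: 26 − 18 + 15 + 6 + 4 = 33, so its missing entry is 86 − 33 = 53.

p = 11, d = 10, k = 22, a = 6, n = 53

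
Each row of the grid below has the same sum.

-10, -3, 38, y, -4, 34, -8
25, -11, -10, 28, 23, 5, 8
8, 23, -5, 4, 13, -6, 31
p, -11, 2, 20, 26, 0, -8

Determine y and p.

Rows 2 and 3 both add up to 68, so every row sums to 68.
Row 1: -10 − 3 + 38 − 4 + 34 − 8 = 47, so the missing entry is 68 − 47 = 21.
Row 4: -11 + 2 + 20 + 26 + 0 − 8 = 29, so the missing entry is 68 − 29 = 39.

y = 21, p = 39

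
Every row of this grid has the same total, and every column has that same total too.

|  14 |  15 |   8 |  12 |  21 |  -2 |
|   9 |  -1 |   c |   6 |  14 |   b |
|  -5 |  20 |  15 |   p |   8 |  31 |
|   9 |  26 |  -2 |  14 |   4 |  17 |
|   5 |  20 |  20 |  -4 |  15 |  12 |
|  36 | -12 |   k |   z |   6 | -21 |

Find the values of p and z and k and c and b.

Rows 1 and 4 both sum to 68, so that's the common total.
Column 6 has -2 + 31 + 17 + 12 − 21 = 37; the blank must be 68 − 37 = 31.
Row 2 has 9 − 1 + 6 + 14 + 31 = 59; the blank must be 68 − 59 = 9.
Row 3 has -5 + 20 + 15 + 8 + 31 = 69; the blank must be 68 − 69 = -1.
Column 4 has 12 + 6 − 1 + 14 − 4 = 27; the blank must be 68 − 27 = 41.
Row 6 has 36 − 12 + 41 + 6 − 21 = 50; the blank must be 68 − 50 = 18.

p = -1, z = 41, k = 18, c = 9, b = 31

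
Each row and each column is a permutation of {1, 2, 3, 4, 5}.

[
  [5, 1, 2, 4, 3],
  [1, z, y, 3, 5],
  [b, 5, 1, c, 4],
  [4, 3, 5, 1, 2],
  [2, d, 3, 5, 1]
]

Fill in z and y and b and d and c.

Cell (2,3): column 3 already has {1, 2, 3, 5} → 4.
For row 2, column 2: row 2 already has {1, 3, 4, 5}; that leaves 2.
At (row 3, col 1): column 1 already has {1, 2, 4, 5}, so the value is 3.
At (row 3, col 4): row 3 already has {1, 3, 4, 5}, so the value is 2.
At (row 5, col 2): row 5 already has {1, 2, 3, 5}, so the value is 4.

z = 2, y = 4, b = 3, d = 4, c = 2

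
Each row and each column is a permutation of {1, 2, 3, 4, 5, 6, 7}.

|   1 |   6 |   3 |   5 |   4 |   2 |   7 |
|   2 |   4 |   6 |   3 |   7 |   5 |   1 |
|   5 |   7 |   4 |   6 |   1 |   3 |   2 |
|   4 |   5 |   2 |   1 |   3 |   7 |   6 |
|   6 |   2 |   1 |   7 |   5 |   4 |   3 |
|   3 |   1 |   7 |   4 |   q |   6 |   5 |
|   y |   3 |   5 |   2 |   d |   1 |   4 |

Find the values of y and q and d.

At (row 6, col 5): row 6 already has {1, 3, 4, 5, 6, 7}, so the value is 2.
For row 7, column 5: column 5 already has {1, 2, 3, 4, 5, 7}; that leaves 6.
Cell (7,1): row 7 already has {1, 2, 3, 4, 5, 6} → 7.

y = 7, q = 2, d = 6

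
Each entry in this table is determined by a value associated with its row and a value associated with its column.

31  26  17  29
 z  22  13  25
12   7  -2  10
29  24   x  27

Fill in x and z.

The difference between any two rows is the same in every column — this is an addition table with the headers hidden.
Row 4 minus row 1 is 27 − 29 = -2, so its entry in column 3 is 17 + (-2) = 15.
Row 2 minus row 1 is 25 − 29 = -4, so its entry in column 1 is 31 + (-4) = 27.

x = 15, z = 27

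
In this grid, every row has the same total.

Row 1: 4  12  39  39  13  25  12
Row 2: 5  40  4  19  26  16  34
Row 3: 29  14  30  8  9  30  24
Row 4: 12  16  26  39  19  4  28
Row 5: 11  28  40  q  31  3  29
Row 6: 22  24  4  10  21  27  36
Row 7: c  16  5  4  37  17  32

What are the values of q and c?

The complete rows each total 144.
Row 5 is missing 144 − 142 = 2 (since 11 + 28 + 40 + 31 + 3 + 29 = 142).
Row 7 is missing 144 − 111 = 33 (since 16 + 5 + 4 + 37 + 17 + 32 = 111).

q = 2, c = 33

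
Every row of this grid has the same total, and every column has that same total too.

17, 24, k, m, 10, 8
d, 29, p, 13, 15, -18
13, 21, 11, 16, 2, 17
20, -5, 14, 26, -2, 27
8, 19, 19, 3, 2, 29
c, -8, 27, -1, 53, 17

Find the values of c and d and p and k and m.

Rows 3 and 4 both sum to 80, so that's the common total.
Column 4 has 13 + 16 + 26 + 3 − 1 = 57; the blank must be 80 − 57 = 23.
Row 1 has 17 + 24 + 23 + 10 + 8 = 82; the blank must be 80 − 82 = -2.
Column 3 has -2 + 11 + 14 + 19 + 27 = 69; the blank must be 80 − 69 = 11.
Row 6 has -8 + 27 − 1 + 53 + 17 = 88; the blank must be 80 − 88 = -8.
Row 2 has 29 + 11 + 13 + 15 − 18 = 50; the blank must be 80 − 50 = 30.

c = -8, d = 30, p = 11, k = -2, m = 23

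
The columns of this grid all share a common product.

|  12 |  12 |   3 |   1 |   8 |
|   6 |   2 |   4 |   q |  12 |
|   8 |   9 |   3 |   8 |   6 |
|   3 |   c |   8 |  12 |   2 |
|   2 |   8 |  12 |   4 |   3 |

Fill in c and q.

Columns 3 and 5 each multiply to 3456, so every column has product 3456.
Column 2: 12×2×9×8 = 1728, so the missing entry is 3456 ÷ 1728 = 2.
Column 4: 1×8×12×4 = 384, so the missing entry is 3456 ÷ 384 = 9.

c = 2, q = 9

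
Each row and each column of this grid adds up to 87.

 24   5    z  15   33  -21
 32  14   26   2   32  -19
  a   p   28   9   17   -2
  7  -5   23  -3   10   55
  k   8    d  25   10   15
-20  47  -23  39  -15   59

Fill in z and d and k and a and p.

Column 2: 5 + 14 − 5 + 8 + 47 = 69, so its missing entry is 87 − 69 = 18.
Row 3: 18 + 28 + 9 + 17 − 2 = 70, so its missing entry is 87 − 70 = 17.
Column 1: 24 + 32 + 17 + 7 − 20 = 60, so its missing entry is 87 − 60 = 27.
Row 5: 27 + 8 + 25 + 10 + 15 = 85, so its missing entry is 87 − 85 = 2.
Row 1: 24 + 5 + 15 + 33 − 21 = 56, so its missing entry is 87 − 56 = 31.

z = 31, d = 2, k = 27, a = 17, p = 18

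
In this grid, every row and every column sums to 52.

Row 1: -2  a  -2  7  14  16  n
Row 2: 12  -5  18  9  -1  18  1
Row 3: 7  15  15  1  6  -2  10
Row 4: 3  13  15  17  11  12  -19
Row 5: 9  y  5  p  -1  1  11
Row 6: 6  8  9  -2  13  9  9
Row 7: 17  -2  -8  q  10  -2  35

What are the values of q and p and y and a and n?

Column 7: 1 + 10 − 19 + 11 + 9 + 35 = 47, so its missing entry is 52 − 47 = 5.
Row 1: -2 − 2 + 7 + 14 + 16 + 5 = 38, so its missing entry is 52 − 38 = 14.
Row 7: 17 − 2 − 8 + 10 − 2 + 35 = 50, so its missing entry is 52 − 50 = 2.
Column 4: 7 + 9 + 1 + 17 − 2 + 2 = 34, so its missing entry is 52 − 34 = 18.
Row 5: 9 + 5 + 18 − 1 + 1 + 11 = 43, so its missing entry is 52 − 43 = 9.

q = 2, p = 18, y = 9, a = 14, n = 5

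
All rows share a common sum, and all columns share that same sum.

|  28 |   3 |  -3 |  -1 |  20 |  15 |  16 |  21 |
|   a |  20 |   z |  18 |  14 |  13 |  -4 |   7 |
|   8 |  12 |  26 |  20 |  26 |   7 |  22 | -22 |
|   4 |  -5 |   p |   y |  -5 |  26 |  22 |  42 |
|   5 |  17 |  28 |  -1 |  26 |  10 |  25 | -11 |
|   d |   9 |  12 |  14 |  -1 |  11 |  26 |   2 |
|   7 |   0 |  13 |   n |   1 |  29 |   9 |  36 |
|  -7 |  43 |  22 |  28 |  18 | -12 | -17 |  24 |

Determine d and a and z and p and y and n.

Rows 1 and 3 both sum to 99, so that's the common total.
Row 6 has 9 + 12 + 14 − 1 + 11 + 26 + 2 = 73; the blank must be 99 − 73 = 26.
Column 1 has 28 + 8 + 4 + 5 + 26 + 7 − 7 = 71; the blank must be 99 − 71 = 28.
Row 2 has 28 + 20 + 18 + 14 + 13 − 4 + 7 = 96; the blank must be 99 − 96 = 3.
Column 3 has -3 + 3 + 26 + 28 + 12 + 13 + 22 = 101; the blank must be 99 − 101 = -2.
Row 4 has 4 − 5 − 2 − 5 + 26 + 22 + 42 = 82; the blank must be 99 − 82 = 17.
Row 7 has 7 + 0 + 13 + 1 + 29 + 9 + 36 = 95; the blank must be 99 − 95 = 4.

d = 26, a = 28, z = 3, p = -2, y = 17, n = 4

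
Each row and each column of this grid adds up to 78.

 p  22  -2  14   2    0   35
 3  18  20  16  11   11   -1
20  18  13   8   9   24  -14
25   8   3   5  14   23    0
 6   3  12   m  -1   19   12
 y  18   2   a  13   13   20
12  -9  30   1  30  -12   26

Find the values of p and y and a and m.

The known cells in row 5 total 51, leaving 78 − 51 = 27 for the blank.
The known cells in column 4 total 71, leaving 78 − 71 = 7 for the blank.
The known cells in row 6 total 73, leaving 78 − 73 = 5 for the blank.
The known cells in row 1 total 71, leaving 78 − 71 = 7 for the blank.

p = 7, y = 5, a = 7, m = 27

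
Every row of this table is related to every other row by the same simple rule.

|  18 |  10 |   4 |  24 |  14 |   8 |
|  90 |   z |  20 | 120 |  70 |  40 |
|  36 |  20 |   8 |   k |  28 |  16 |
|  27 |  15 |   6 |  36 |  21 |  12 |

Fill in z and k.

Each row is a constant multiple of every other row — this is a multiplication table with the headers hidden.
Row 2 is 20/4 = 5/1 times row 1, so its entry in column 2 is 10 × 5/1 = 50.
Row 3 is 8/4 = 2/1 times row 1, so its entry in column 4 is 24 × 2/1 = 48.

z = 50, k = 48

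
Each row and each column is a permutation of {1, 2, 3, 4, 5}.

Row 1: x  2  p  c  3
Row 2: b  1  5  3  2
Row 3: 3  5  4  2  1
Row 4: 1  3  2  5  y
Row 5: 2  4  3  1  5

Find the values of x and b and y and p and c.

x = 5, b = 4, y = 4, p = 1, c = 4

At (row 4, col 5): row 4 already has {1, 2, 3, 5}, so the value is 4.
For row 1, column 4: column 4 already has {1, 2, 3, 5}; that leaves 4.
For row 1, column 3: column 3 already has {2, 3, 4, 5}; that leaves 1.
For row 1, column 1: row 1 already has {1, 2, 3, 4}; that leaves 5.
For row 2, column 1: row 2 already has {1, 2, 3, 5}; that leaves 4.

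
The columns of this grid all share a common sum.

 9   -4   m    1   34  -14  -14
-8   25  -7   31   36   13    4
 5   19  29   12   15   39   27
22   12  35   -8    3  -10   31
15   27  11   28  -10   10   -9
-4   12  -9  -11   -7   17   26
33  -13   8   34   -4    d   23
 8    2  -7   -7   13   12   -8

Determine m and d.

m = 20, d = 13

The complete columns each total 80.
Column 3 is missing 80 − 60 = 20 (since -7 + 29 + 35 + 11 − 9 + 8 − 7 = 60).
Column 6 is missing 80 − 67 = 13 (since -14 + 13 + 39 − 10 + 10 + 17 + 12 = 67).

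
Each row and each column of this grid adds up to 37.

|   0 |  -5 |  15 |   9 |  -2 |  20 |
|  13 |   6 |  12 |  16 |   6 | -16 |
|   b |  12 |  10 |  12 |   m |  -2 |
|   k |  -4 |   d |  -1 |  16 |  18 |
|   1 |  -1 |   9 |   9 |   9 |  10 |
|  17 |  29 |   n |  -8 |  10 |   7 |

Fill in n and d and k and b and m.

n = -18, d = 9, k = -1, b = 7, m = -2

Column 5 has -2 + 6 + 16 + 9 + 10 = 39; the blank must be 37 − 39 = -2.
Row 3 has 12 + 10 + 12 − 2 − 2 = 30; the blank must be 37 − 30 = 7.
Column 1 has 0 + 13 + 7 + 1 + 17 = 38; the blank must be 37 − 38 = -1.
Row 4 has -1 − 4 − 1 + 16 + 18 = 28; the blank must be 37 − 28 = 9.
Row 6 has 17 + 29 − 8 + 10 + 7 = 55; the blank must be 37 − 55 = -18.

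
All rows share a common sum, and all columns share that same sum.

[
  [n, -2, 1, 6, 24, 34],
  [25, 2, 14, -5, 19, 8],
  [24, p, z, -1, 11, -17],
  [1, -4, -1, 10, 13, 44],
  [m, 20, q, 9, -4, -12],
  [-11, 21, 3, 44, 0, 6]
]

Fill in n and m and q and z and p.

n = 0, m = 24, q = 26, z = 20, p = 26

Rows 2 and 4 both sum to 63, so that's the common total.
Column 2 has -2 + 2 − 4 + 20 + 21 = 37; the blank must be 63 − 37 = 26.
Row 1 has -2 + 1 + 6 + 24 + 34 = 63; the blank must be 63 − 63 = 0.
Column 1 has 0 + 25 + 24 + 1 − 11 = 39; the blank must be 63 − 39 = 24.
Row 5 has 24 + 20 + 9 − 4 − 12 = 37; the blank must be 63 − 37 = 26.
Row 3 has 24 + 26 − 1 + 11 − 17 = 43; the blank must be 63 − 43 = 20.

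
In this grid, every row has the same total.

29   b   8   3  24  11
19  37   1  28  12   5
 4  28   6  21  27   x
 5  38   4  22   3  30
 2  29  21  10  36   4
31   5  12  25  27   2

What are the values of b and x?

Rows 4 and 5 both add up to 102, so every row sums to 102.
Row 1: 29 + 8 + 3 + 24 + 11 = 75, so the missing entry is 102 − 75 = 27.
Row 3: 4 + 28 + 6 + 21 + 27 = 86, so the missing entry is 102 − 86 = 16.

b = 27, x = 16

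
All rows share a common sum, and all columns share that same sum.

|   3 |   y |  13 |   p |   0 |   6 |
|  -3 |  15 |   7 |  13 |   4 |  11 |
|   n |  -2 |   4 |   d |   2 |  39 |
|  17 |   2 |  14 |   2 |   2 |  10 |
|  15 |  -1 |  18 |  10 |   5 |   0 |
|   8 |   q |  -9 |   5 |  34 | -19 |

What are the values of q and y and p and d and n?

Rows 2 and 4 both sum to 47, so that's the common total.
The known cells in column 1 total 40, leaving 47 − 40 = 7 for the blank.
The known cells in row 6 total 19, leaving 47 − 19 = 28 for the blank.
The known cells in column 2 total 42, leaving 47 − 42 = 5 for the blank.
The known cells in row 1 total 27, leaving 47 − 27 = 20 for the blank.
The known cells in row 3 total 50, leaving 47 − 50 = -3 for the blank.

q = 28, y = 5, p = 20, d = -3, n = 7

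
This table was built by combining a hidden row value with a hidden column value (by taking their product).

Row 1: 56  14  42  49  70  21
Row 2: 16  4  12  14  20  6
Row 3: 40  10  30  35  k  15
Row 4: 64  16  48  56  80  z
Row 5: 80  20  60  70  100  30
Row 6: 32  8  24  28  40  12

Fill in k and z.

k = 50, z = 24

Each row is a constant multiple of every other row — this is a multiplication table with the headers hidden.
Row 3 is 30/42 = 5/7 times row 1, so its entry in column 5 is 70 × 5/7 = 50.
Row 4 is 48/42 = 8/7 times row 1, so its entry in column 6 is 21 × 8/7 = 24.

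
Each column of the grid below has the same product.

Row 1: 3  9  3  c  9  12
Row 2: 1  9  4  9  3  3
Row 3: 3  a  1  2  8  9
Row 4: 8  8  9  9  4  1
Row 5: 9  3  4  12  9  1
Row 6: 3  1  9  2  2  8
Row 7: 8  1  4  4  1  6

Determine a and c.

Columns 1 and 5 each multiply to 15552, so every column has product 15552.
Column 2: 9×9×8×3×1×1 = 1944, so the missing entry is 15552 ÷ 1944 = 8.
Column 4: 9×2×9×12×2×4 = 15552, so the missing entry is 15552 ÷ 15552 = 1.

a = 8, c = 1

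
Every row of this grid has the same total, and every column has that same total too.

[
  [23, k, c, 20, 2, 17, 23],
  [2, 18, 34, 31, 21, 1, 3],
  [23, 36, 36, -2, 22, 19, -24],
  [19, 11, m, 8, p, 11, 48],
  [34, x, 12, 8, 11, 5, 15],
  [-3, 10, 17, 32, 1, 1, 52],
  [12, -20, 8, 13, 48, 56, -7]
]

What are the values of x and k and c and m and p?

x = 25, k = 30, c = -5, m = 8, p = 5

Rows 2 and 3 both sum to 110, so that's the common total.
Column 5: 2 + 21 + 22 + 11 + 1 + 48 = 105, so its missing entry is 110 − 105 = 5.
Row 4: 19 + 11 + 8 + 5 + 11 + 48 = 102, so its missing entry is 110 − 102 = 8.
Column 3: 34 + 36 + 8 + 12 + 17 + 8 = 115, so its missing entry is 110 − 115 = -5.
Row 1: 23 − 5 + 20 + 2 + 17 + 23 = 80, so its missing entry is 110 − 80 = 30.
Row 5: 34 + 12 + 8 + 11 + 5 + 15 = 85, so its missing entry is 110 − 85 = 25.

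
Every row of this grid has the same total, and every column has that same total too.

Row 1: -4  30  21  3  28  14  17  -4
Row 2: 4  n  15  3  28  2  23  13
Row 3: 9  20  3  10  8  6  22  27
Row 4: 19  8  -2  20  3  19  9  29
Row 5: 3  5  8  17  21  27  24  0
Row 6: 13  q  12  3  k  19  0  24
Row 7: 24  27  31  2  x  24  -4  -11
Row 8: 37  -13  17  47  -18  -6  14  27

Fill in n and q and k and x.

Rows 1 and 3 both sum to 105, so that's the common total.
The known cells in row 2 total 88, leaving 105 − 88 = 17 for the blank.
The known cells in row 7 total 93, leaving 105 − 93 = 12 for the blank.
The known cells in column 5 total 82, leaving 105 − 82 = 23 for the blank.
The known cells in row 6 total 94, leaving 105 − 94 = 11 for the blank.

n = 17, q = 11, k = 23, x = 12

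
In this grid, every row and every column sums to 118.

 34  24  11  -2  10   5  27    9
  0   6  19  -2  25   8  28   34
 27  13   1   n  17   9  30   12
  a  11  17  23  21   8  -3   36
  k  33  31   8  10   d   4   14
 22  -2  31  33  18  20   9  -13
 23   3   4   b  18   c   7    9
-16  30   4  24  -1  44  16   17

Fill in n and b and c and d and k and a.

The known cells in row 4 total 113, leaving 118 − 113 = 5 for the blank.
The known cells in column 1 total 95, leaving 118 − 95 = 23 for the blank.
The known cells in row 3 total 109, leaving 118 − 109 = 9 for the blank.
The known cells in row 5 total 123, leaving 118 − 123 = -5 for the blank.
The known cells in column 6 total 89, leaving 118 − 89 = 29 for the blank.
The known cells in row 7 total 93, leaving 118 − 93 = 25 for the blank.

n = 9, b = 25, c = 29, d = -5, k = 23, a = 5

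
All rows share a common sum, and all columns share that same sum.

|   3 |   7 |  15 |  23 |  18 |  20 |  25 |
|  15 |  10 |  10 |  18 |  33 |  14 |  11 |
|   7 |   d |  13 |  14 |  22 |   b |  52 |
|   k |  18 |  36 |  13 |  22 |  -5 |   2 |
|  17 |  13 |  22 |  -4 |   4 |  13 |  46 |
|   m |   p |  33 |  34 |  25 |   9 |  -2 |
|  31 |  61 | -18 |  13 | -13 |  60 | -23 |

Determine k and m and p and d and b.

Rows 1 and 2 both sum to 111, so that's the common total.
Row 4: 18 + 36 + 13 + 22 − 5 + 2 = 86, so its missing entry is 111 − 86 = 25.
Column 1: 3 + 15 + 7 + 25 + 17 + 31 = 98, so its missing entry is 111 − 98 = 13.
Row 6: 13 + 33 + 34 + 25 + 9 − 2 = 112, so its missing entry is 111 − 112 = -1.
Column 2: 7 + 10 + 18 + 13 − 1 + 61 = 108, so its missing entry is 111 − 108 = 3.
Row 3: 7 + 3 + 13 + 14 + 22 + 52 = 111, so its missing entry is 111 − 111 = 0.

k = 25, m = 13, p = -1, d = 3, b = 0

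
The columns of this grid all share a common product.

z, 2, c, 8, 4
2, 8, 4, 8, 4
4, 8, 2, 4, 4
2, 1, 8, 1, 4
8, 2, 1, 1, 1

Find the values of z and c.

Columns 4 and 5 each multiply to 256, so every column has product 256.
Column 1: 2×4×2×8 = 128, so the missing entry is 256 ÷ 128 = 2.
Column 3: 4×2×8×1 = 64, so the missing entry is 256 ÷ 64 = 4.

z = 2, c = 4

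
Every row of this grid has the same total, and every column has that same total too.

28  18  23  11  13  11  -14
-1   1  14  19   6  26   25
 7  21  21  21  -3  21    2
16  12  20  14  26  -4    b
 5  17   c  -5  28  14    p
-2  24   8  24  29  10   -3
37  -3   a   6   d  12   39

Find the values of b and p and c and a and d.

b = 6, p = 35, c = -4, a = 8, d = -9

Rows 1 and 2 both sum to 90, so that's the common total.
Column 5 has 13 + 6 − 3 + 26 + 28 + 29 = 99; the blank must be 90 − 99 = -9.
Row 7 has 37 − 3 + 6 − 9 + 12 + 39 = 82; the blank must be 90 − 82 = 8.
Column 3 has 23 + 14 + 21 + 20 + 8 + 8 = 94; the blank must be 90 − 94 = -4.
Row 5 has 5 + 17 − 4 − 5 + 28 + 14 = 55; the blank must be 90 − 55 = 35.
Row 4 has 16 + 12 + 20 + 14 + 26 − 4 = 84; the blank must be 90 − 84 = 6.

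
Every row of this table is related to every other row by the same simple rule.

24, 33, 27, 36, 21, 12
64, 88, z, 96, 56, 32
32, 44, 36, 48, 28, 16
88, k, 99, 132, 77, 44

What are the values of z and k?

z = 72, k = 121

Each row is a constant multiple of every other row — this is a multiplication table with the headers hidden.
Row 2 is 96/36 = 8/3 times row 1, so its entry in column 3 is 27 × 8/3 = 72.
Row 4 is 132/36 = 11/3 times row 1, so its entry in column 2 is 33 × 11/3 = 121.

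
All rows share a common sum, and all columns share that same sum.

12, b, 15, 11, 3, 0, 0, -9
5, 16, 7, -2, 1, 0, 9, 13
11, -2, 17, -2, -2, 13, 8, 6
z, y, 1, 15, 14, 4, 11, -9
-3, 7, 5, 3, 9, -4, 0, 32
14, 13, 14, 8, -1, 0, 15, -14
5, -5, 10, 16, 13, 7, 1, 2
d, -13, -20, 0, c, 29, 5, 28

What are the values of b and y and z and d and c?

Rows 2 and 3 both sum to 49, so that's the common total.
The known cells in row 1 total 32, leaving 49 − 32 = 17 for the blank.
The known cells in column 5 total 37, leaving 49 − 37 = 12 for the blank.
The known cells in column 2 total 33, leaving 49 − 33 = 16 for the blank.
The known cells in row 8 total 41, leaving 49 − 41 = 8 for the blank.
The known cells in row 4 total 52, leaving 49 − 52 = -3 for the blank.

b = 17, y = 16, z = -3, d = 8, c = 12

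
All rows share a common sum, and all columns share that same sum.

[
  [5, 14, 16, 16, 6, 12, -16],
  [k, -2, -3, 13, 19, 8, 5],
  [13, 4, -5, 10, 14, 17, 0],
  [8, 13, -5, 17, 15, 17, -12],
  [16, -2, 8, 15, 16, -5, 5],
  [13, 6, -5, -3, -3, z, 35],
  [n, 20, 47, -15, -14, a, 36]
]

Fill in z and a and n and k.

z = 10, a = -6, n = -15, k = 13

Rows 1 and 3 both sum to 53, so that's the common total.
Row 2 has -2 − 3 + 13 + 19 + 8 + 5 = 40; the blank must be 53 − 40 = 13.
Row 6 has 13 + 6 − 5 − 3 − 3 + 35 = 43; the blank must be 53 − 43 = 10.
Column 6 has 12 + 8 + 17 + 17 − 5 + 10 = 59; the blank must be 53 − 59 = -6.
Row 7 has 20 + 47 − 15 − 14 − 6 + 36 = 68; the blank must be 53 − 68 = -15.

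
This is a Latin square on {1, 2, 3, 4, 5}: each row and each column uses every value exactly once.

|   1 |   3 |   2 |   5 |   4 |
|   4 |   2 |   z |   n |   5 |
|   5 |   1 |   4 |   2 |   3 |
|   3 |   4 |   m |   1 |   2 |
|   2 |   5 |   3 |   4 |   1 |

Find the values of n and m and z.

Cell (4,3): row 4 already has {1, 2, 3, 4} → 5.
Cell (2,3): column 3 already has {2, 3, 4, 5} → 1.
For row 2, column 4: row 2 already has {1, 2, 4, 5}; that leaves 3.

n = 3, m = 5, z = 1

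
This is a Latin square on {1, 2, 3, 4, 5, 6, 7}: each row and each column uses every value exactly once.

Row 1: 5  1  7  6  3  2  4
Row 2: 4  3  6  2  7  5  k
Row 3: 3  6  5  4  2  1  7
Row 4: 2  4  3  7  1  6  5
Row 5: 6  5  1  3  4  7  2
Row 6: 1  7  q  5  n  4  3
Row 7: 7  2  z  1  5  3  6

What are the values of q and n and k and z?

At (row 2, col 7): row 2 already has {2, 3, 4, 5, 6, 7}, so the value is 1.
Cell (7,3): row 7 already has {1, 2, 3, 5, 6, 7} → 4.
For row 6, column 5: column 5 already has {1, 2, 3, 4, 5, 7}; that leaves 6.
Cell (6,3): row 6 already has {1, 3, 4, 5, 6, 7} → 2.

q = 2, n = 6, k = 1, z = 4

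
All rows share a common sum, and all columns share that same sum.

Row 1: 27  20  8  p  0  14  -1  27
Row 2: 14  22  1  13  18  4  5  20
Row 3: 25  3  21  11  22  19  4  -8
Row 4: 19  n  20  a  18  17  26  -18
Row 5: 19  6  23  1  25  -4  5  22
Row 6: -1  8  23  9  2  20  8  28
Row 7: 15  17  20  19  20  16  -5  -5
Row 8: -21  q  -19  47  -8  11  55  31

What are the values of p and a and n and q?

p = 2, a = -5, n = 20, q = 1

Rows 2 and 3 both sum to 97, so that's the common total.
Row 1: 27 + 20 + 8 + 0 + 14 − 1 + 27 = 95, so its missing entry is 97 − 95 = 2.
Row 8: -21 − 19 + 47 − 8 + 11 + 55 + 31 = 96, so its missing entry is 97 − 96 = 1.
Column 2: 20 + 22 + 3 + 6 + 8 + 17 + 1 = 77, so its missing entry is 97 − 77 = 20.
Row 4: 19 + 20 + 20 + 18 + 17 + 26 − 18 = 102, so its missing entry is 97 − 102 = -5.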